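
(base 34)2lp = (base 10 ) 3051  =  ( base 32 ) 2vb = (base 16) BEB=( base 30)3BL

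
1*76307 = 76307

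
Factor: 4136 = 2^3*11^1  *  47^1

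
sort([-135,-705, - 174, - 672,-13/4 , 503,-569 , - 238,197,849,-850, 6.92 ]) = [-850,-705 ,-672, - 569,-238,-174,- 135,-13/4, 6.92,197, 503, 849]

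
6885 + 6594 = 13479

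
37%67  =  37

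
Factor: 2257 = 37^1*61^1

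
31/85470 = 31/85470 = 0.00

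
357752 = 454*788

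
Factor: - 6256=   -  2^4 * 17^1*23^1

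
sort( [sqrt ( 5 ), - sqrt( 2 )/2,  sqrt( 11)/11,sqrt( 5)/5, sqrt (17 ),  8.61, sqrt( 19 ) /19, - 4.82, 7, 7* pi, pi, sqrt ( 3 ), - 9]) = [ - 9, - 4.82, - sqrt(2) /2, sqrt( 19) /19,sqrt(11 )/11, sqrt( 5)/5,sqrt( 3), sqrt( 5 ), pi,sqrt( 17),7, 8.61,7*pi ] 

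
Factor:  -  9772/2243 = - 2^2*7^1*349^1*2243^( - 1)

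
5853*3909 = 22879377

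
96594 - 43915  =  52679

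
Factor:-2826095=-5^1*97^1*5827^1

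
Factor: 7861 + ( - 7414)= 3^1*149^1= 447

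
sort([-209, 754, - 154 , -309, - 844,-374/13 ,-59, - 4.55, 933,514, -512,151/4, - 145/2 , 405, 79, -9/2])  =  [-844,-512,-309,-209,-154, - 145/2, - 59, - 374/13,  -  4.55, - 9/2, 151/4,  79,405,  514,754 , 933 ]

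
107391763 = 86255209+21136554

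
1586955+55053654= 56640609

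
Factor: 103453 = 7^1*14779^1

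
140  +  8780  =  8920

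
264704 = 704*376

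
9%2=1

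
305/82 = 3 + 59/82 = 3.72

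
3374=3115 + 259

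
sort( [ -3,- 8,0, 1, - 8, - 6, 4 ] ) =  [ - 8,- 8,-6,-3, 0, 1, 4]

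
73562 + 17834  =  91396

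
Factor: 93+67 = 2^5*5^1 =160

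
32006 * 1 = 32006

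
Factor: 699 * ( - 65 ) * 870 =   -  39528450= - 2^1*3^2*5^2*13^1  *29^1*233^1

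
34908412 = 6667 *5236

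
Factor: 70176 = 2^5*3^1*17^1*43^1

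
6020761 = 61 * 98701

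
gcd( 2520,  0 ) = 2520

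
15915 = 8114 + 7801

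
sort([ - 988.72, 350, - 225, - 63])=[-988.72 ,-225,-63, 350 ]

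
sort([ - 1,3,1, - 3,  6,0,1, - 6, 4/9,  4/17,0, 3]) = [ - 6, - 3, - 1, 0 , 0,4/17, 4/9, 1, 1, 3,3, 6]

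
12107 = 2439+9668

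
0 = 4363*0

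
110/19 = 110/19 = 5.79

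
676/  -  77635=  - 1 + 76959/77635 = - 0.01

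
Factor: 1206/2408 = 603/1204  =  2^( - 2)*3^2*7^(- 1)*43^( - 1)*67^1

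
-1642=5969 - 7611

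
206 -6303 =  - 6097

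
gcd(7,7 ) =7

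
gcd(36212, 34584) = 44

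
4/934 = 2/467=0.00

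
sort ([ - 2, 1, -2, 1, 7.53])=[  -  2, - 2, 1,1, 7.53]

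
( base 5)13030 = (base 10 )1015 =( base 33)UP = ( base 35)T0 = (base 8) 1767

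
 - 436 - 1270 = - 1706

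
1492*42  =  62664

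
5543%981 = 638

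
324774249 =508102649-183328400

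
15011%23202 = 15011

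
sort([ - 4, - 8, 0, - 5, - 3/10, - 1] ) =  [ - 8,- 5, -4, - 1,-3/10 , 0 ]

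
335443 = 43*7801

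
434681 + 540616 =975297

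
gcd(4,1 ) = 1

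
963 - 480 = 483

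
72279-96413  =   - 24134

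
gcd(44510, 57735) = 5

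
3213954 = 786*4089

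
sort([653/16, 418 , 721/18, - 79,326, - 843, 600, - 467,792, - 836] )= [ - 843, - 836, - 467,-79, 721/18,  653/16, 326,418,600 , 792]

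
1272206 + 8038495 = 9310701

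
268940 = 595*452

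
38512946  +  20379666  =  58892612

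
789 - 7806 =-7017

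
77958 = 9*8662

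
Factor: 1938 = 2^1 * 3^1*17^1*19^1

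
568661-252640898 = - 252072237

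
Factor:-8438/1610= -4219/805 = - 5^( - 1)*7^(-1)*23^ (-1 )*4219^1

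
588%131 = 64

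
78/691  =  78/691 = 0.11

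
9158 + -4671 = 4487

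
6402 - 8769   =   - 2367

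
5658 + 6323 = 11981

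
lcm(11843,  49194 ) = 639522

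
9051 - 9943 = -892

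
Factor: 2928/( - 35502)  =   - 8/97 = - 2^3*97^( - 1)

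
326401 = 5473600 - 5147199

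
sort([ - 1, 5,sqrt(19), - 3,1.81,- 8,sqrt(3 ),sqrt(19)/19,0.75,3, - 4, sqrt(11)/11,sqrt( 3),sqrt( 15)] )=[ - 8, - 4, - 3, - 1,sqrt(19) /19, sqrt( 11)/11, 0.75,sqrt( 3 ),sqrt(3),  1.81 , 3, sqrt( 15),sqrt(19),5]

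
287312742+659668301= 946981043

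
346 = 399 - 53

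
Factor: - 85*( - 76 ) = 6460= 2^2*5^1*17^1*19^1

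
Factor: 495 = 3^2 *5^1*11^1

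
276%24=12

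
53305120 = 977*54560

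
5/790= 1/158 =0.01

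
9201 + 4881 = 14082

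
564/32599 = 564/32599 = 0.02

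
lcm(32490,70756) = 3184020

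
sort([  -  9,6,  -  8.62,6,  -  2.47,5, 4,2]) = [-9,- 8.62, - 2.47, 2, 4,5, 6, 6 ]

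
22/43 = 22/43 = 0.51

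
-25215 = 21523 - 46738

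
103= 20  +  83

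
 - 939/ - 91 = 939/91 = 10.32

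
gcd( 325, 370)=5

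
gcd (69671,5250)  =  7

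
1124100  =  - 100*( - 11241)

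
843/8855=843/8855 = 0.10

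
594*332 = 197208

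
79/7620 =79/7620 =0.01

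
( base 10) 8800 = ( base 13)400C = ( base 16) 2260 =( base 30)9na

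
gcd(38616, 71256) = 24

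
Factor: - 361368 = - 2^3*3^3*7^1*239^1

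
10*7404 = 74040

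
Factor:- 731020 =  - 2^2*5^1 * 36551^1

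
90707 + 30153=120860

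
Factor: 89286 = 2^1 * 3^1 * 23^1*647^1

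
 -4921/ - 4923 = 4921/4923 = 1.00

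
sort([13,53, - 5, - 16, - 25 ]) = [-25, - 16, - 5,13,53] 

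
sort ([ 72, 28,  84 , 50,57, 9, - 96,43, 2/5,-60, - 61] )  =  [ - 96, - 61, - 60, 2/5 , 9, 28, 43,50, 57, 72, 84 ]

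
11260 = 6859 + 4401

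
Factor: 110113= 29^1*3797^1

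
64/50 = 1 + 7/25 = 1.28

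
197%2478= 197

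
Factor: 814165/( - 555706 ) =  - 2^(-1) * 5^1*11^1*31^( - 1)*113^1*131^1 * 8963^( - 1) 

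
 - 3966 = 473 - 4439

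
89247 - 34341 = 54906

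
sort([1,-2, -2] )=[ - 2, - 2,1 ]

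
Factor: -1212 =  - 2^2*3^1* 101^1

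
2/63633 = 2/63633 = 0.00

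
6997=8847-1850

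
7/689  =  7/689 = 0.01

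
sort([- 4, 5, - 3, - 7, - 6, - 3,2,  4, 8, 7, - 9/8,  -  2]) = [-7, - 6, - 4, - 3,  -  3, - 2,  -  9/8,2,4, 5,7 , 8 ]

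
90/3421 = 90/3421 = 0.03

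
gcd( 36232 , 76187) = 1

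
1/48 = 1/48 = 0.02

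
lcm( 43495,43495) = 43495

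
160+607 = 767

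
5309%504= 269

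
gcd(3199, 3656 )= 457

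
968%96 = 8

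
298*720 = 214560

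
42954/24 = 7159/4   =  1789.75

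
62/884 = 31/442  =  0.07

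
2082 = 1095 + 987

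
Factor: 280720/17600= 2^( - 2) *5^(-1)*11^1* 29^1 = 319/20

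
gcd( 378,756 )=378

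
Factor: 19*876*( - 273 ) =  -  4543812 = -2^2*3^2*7^1 * 13^1*19^1 *73^1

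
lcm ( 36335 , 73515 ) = 3161145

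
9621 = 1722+7899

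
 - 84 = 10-94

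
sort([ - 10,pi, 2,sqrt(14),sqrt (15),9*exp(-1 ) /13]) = [  -  10, 9*exp (  -  1)/13,2 , pi,sqrt(14 ),sqrt( 15 )]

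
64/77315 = 64/77315 = 0.00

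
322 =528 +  - 206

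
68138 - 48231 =19907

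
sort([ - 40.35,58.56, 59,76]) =[ - 40.35,58.56,59,76]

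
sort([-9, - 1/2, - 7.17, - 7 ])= [ - 9, - 7.17, - 7, - 1/2]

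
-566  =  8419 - 8985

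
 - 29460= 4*( - 7365) 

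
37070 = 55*674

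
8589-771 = 7818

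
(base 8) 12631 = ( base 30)649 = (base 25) 8l4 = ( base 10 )5529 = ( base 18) H13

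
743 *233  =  173119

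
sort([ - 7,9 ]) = [ - 7  ,  9]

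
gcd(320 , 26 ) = 2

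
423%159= 105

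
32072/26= 1233 + 7/13 = 1233.54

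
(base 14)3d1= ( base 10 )771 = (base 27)11F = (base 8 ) 1403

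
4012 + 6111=10123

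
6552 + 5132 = 11684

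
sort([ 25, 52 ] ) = [ 25,52 ] 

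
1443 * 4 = 5772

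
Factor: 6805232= 2^4 *7^1*60761^1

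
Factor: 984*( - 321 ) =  - 2^3*3^2*41^1*107^1 = - 315864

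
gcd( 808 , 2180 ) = 4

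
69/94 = 69/94 = 0.73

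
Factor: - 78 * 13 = -2^1*3^1*13^2= - 1014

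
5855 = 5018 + 837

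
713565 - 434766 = 278799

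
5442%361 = 27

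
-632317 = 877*( - 721)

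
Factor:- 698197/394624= - 2^( - 7)*139^1*3083^(-1)* 5023^1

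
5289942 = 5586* 947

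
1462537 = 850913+611624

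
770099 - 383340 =386759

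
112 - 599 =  - 487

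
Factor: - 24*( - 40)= 960= 2^6*3^1*5^1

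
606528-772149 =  - 165621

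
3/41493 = 1/13831 = 0.00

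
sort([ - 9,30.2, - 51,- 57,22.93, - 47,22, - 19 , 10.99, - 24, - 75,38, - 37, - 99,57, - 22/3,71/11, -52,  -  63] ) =[  -  99, - 75, - 63, - 57,-52  , - 51,-47, - 37, - 24 , - 19,-9, - 22/3,  71/11, 10.99,22,22.93,30.2,38,57]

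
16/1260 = 4/315 = 0.01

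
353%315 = 38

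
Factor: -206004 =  - 2^2*3^1*17167^1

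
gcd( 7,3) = 1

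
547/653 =547/653=0.84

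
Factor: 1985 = 5^1* 397^1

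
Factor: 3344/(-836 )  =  -2^2 = -4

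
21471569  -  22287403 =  - 815834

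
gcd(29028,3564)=12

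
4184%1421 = 1342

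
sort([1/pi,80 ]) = [ 1/pi,  80 ]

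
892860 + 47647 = 940507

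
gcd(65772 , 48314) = 406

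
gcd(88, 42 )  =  2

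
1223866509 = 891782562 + 332083947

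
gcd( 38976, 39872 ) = 448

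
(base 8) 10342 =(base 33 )3VW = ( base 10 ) 4322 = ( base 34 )3p4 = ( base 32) 472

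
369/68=369/68=5.43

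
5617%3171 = 2446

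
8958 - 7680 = 1278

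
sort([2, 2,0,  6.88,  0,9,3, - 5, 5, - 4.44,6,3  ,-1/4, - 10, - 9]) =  [ - 10, - 9, - 5,-4.44 , - 1/4  ,  0, 0 , 2,  2,3,  3,5,6, 6.88,9]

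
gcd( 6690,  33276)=6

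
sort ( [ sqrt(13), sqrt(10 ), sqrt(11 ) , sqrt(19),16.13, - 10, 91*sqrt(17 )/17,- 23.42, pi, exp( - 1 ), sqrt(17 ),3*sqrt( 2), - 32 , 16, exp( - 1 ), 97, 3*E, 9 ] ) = [ - 32, - 23.42,  -  10, exp( - 1 ), exp( -1),pi, sqrt(10 ),sqrt ( 11 ), sqrt(13 ), sqrt(17),  3*sqrt(2 ),sqrt(19 ), 3*E,9, 16, 16.13, 91*sqrt ( 17)/17, 97]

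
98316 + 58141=156457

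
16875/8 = 2109 + 3/8= 2109.38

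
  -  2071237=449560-2520797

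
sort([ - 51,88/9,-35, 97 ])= [ - 51,-35,88/9,97 ] 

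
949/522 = 949/522= 1.82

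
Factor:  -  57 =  - 3^1*19^1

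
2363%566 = 99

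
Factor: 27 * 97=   2619= 3^3 * 97^1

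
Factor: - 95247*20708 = - 1972374876 = - 2^2*3^2*19^1*31^1*167^1* 557^1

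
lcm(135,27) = 135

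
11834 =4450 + 7384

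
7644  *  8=61152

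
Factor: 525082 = 2^1*262541^1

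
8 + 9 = 17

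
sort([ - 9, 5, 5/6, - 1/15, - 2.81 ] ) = [ - 9, - 2.81,-1/15,5/6, 5 ]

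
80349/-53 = -1517 + 52/53  =  -1516.02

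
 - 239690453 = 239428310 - 479118763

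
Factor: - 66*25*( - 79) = 2^1*3^1*5^2*11^1*79^1 = 130350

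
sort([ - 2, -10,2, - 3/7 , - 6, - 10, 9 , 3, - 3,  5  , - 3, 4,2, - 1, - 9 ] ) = [-10, - 10,- 9, - 6, - 3, - 3, -2, - 1, -3/7, 2, 2, 3, 4,5, 9] 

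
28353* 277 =7853781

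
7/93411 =7/93411= 0.00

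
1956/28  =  489/7 = 69.86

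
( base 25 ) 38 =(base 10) 83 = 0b1010011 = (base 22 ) 3h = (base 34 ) 2F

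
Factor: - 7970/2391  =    -  2^1*  3^( - 1)*5^1 = - 10/3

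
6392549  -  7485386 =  - 1092837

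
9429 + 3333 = 12762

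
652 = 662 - 10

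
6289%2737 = 815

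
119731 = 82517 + 37214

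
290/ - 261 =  - 2 + 8/9 = - 1.11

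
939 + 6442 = 7381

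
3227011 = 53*60887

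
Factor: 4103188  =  2^2*17^1*83^1 * 727^1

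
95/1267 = 95/1267= 0.07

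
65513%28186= 9141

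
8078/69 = 8078/69  =  117.07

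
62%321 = 62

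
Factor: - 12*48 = -2^6  *3^2 = -576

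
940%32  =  12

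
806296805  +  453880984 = 1260177789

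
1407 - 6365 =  - 4958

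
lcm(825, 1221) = 30525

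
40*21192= 847680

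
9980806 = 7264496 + 2716310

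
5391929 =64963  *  83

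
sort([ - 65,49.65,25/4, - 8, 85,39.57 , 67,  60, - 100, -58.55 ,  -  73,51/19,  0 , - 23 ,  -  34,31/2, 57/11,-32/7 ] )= [ - 100,  -  73,  -  65, - 58.55 , -34,- 23, - 8,  -  32/7, 0,  51/19,  57/11 , 25/4, 31/2,39.57 , 49.65,60, 67,85]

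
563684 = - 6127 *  ( - 92)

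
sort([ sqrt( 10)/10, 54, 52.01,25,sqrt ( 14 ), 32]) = [sqrt(10)/10,sqrt( 14),25,  32, 52.01,54 ] 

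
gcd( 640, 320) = 320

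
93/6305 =93/6305 = 0.01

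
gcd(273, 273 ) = 273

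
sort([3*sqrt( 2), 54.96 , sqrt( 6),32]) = [sqrt( 6 ),3*sqrt( 2 ),32,54.96 ]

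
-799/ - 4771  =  799/4771 = 0.17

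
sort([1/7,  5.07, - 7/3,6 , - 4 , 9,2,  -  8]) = [ - 8, - 4, - 7/3,1/7,2,  5.07 , 6,9 ]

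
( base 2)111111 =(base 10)63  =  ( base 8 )77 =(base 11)58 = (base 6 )143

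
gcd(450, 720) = 90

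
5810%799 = 217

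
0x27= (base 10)39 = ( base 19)21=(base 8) 47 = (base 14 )2b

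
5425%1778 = 91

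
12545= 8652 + 3893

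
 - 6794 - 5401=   -  12195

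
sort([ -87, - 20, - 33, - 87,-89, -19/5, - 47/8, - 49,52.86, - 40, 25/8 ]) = [ - 89, -87, - 87 , - 49 , - 40, - 33,  -  20,-47/8, - 19/5,  25/8,52.86]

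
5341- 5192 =149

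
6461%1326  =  1157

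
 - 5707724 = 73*( - 78188) 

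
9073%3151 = 2771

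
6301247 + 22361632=28662879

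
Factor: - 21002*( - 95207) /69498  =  999768707/34749 = 3^( - 5)*7^2*11^( - 1 )*13^( - 1) * 29^1*67^1*10501^1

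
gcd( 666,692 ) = 2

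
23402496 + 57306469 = 80708965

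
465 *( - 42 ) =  - 19530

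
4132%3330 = 802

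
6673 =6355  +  318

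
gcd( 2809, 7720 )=1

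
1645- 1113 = 532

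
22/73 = 22/73 = 0.30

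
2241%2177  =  64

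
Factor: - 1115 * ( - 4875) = 5435625 = 3^1* 5^4*13^1 *223^1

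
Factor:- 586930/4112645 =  - 117386/822529 =- 2^1*19^( - 1)*43291^( - 1)*58693^1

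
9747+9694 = 19441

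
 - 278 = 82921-83199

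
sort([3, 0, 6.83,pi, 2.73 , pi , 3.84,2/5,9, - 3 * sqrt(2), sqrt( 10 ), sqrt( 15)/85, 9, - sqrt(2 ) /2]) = [ - 3*sqrt( 2 ), - sqrt( 2 ) /2, 0,sqrt( 15 )/85, 2/5,2.73,3,pi,pi,sqrt(10),3.84,6.83, 9,9 ] 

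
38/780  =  19/390 =0.05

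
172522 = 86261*2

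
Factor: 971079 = 3^1*89^1*3637^1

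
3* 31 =93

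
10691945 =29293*365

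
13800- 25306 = -11506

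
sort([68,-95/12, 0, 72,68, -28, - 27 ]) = [ - 28,  -  27,-95/12, 0,68,  68,  72]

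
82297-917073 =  - 834776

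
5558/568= 2779/284 = 9.79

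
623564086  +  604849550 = 1228413636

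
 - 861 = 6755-7616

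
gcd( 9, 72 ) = 9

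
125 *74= 9250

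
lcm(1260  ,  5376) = 80640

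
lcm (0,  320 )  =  0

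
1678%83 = 18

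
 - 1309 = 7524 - 8833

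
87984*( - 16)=-1407744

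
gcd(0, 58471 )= 58471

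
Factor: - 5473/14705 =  - 5^( - 1)*13^1* 17^(-1)*173^( - 1)*421^1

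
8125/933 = 8125/933  =  8.71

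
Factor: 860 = 2^2*5^1*43^1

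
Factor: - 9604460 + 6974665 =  - 2629795  =  - 5^1*7^1*227^1*331^1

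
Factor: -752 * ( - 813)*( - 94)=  - 2^5*3^1*47^2*271^1 = -  57469344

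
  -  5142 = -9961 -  - 4819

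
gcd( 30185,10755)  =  5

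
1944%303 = 126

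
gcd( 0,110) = 110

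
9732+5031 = 14763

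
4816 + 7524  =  12340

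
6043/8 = 6043/8 = 755.38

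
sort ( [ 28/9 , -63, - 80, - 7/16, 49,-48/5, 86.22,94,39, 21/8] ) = [ - 80 , - 63, - 48/5,- 7/16,21/8,28/9, 39, 49,86.22,94] 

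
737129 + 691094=1428223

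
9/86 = 9/86 = 0.10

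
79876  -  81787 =- 1911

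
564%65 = 44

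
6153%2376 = 1401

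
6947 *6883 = 47816201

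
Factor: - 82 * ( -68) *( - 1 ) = -2^3*17^1 * 41^1 = -5576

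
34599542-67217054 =-32617512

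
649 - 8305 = -7656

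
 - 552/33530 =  -1 +16489/16765= - 0.02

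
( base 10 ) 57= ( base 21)2F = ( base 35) 1m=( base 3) 2010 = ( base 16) 39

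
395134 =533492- 138358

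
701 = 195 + 506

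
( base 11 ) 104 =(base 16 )7d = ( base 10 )125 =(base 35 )3k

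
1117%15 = 7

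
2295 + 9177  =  11472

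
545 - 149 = 396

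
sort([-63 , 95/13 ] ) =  [ - 63, 95/13 ]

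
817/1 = 817 = 817.00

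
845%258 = 71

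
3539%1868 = 1671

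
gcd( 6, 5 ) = 1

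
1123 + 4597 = 5720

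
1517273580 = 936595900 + 580677680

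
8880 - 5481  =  3399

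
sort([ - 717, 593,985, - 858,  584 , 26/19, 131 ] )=[ - 858, - 717, 26/19,131, 584, 593,985]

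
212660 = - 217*(  -  980 ) 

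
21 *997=20937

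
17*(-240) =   -  4080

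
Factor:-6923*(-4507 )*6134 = 191392828774 = 2^1*7^1  *  23^1* 43^1*3067^1*4507^1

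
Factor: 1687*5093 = 8591891  =  7^1 * 11^1*241^1*463^1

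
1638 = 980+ 658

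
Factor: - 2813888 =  - 2^6*7^1*11^1 * 571^1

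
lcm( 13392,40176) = 40176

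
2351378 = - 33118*( - 71)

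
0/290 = 0 = 0.00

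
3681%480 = 321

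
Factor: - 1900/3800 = -1/2 = - 2^( - 1 )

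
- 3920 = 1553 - 5473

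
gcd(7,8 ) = 1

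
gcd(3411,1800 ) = 9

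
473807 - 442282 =31525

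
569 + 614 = 1183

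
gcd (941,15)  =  1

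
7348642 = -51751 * ( - 142 )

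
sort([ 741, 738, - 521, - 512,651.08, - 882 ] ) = [ - 882, - 521,-512,651.08,738,  741]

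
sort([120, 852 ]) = [120,852 ] 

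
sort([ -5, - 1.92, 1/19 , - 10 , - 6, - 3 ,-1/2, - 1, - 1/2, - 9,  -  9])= [ - 10,-9,-9, - 6, - 5,- 3, - 1.92, - 1,-1/2, - 1/2,1/19 ] 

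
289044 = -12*( - 24087)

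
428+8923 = 9351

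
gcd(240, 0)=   240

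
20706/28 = 739 + 1/2= 739.50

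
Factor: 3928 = 2^3*491^1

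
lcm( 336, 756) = 3024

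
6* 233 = 1398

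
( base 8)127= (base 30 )2r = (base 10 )87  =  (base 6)223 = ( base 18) 4F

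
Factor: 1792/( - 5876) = -2^6*7^1*13^(  -  1)*113^( - 1) = - 448/1469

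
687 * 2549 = 1751163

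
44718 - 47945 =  - 3227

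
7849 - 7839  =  10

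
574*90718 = 52072132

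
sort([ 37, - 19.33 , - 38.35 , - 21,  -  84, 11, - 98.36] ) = [-98.36, - 84, - 38.35, - 21, - 19.33, 11,37] 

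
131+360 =491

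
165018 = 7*23574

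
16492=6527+9965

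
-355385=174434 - 529819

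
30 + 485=515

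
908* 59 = 53572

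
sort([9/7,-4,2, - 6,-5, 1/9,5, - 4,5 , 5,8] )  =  [ - 6, - 5,  -  4, - 4,1/9, 9/7, 2,5, 5,5,8]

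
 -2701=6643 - 9344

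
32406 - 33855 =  - 1449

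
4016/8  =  502 = 502.00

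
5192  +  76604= 81796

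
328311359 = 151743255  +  176568104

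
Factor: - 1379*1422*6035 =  - 2^1*3^2*5^1 * 7^1 * 17^1 *71^1 *79^1*197^1 = -  11834260830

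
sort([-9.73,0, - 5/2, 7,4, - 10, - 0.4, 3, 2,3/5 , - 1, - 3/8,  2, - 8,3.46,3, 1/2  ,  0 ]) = [ - 10, - 9.73, - 8, - 5/2,-1, - 0.4, - 3/8 , 0, 0, 1/2,3/5, 2, 2,3, 3, 3.46,4, 7]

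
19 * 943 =17917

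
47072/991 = 47 + 495/991 = 47.50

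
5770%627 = 127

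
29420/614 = 14710/307= 47.92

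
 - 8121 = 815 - 8936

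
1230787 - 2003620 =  - 772833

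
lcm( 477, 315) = 16695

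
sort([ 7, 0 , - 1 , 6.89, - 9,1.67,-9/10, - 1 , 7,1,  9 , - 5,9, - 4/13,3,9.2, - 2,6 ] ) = [ - 9, - 5,-2,-1, - 1,  -  9/10, - 4/13, 0,1,1.67,  3,6, 6.89,7,7,9,9,9.2] 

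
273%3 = 0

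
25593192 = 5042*5076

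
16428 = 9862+6566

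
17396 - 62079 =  - 44683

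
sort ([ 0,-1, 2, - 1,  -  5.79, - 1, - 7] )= [ - 7,-5.79 ,-1,  -  1, - 1,0,2]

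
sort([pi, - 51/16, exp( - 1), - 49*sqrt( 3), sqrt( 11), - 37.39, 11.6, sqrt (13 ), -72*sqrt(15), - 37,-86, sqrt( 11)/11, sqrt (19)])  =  [ - 72*sqrt(15) , - 86, - 49*sqrt( 3), - 37.39, - 37, - 51/16, sqrt( 11) /11, exp (-1), pi,sqrt(11), sqrt(13), sqrt( 19), 11.6 ]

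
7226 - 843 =6383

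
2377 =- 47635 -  - 50012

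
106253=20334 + 85919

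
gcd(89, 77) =1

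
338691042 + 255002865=593693907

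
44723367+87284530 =132007897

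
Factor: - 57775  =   - 5^2*2311^1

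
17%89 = 17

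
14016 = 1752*8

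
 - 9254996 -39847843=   -  49102839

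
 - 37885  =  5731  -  43616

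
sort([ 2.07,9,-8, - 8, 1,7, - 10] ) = [  -  10, - 8, -8, 1,2.07,7, 9]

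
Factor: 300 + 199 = 499^1 = 499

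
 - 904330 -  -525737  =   - 378593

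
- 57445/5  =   - 11489 = - 11489.00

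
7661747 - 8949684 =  - 1287937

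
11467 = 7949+3518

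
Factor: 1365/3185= 3^1*7^( - 1 ) = 3/7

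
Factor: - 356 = -2^2*89^1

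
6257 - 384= 5873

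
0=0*290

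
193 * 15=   2895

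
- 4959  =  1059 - 6018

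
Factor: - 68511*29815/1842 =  - 680885155/614 = - 2^( - 1 )*5^1 * 41^1*67^1*89^1 * 307^ (- 1)*557^1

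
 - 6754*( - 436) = 2944744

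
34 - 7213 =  - 7179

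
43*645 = 27735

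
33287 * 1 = 33287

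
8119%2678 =85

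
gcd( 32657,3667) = 1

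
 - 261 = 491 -752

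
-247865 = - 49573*5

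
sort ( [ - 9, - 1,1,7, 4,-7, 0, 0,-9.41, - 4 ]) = [ - 9.41, - 9, - 7, - 4,-1, 0, 0,1, 4  ,  7]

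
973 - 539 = 434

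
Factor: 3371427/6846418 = 2^( - 1 )*3^2 * 1571^( - 1 )*2179^( - 1)*374603^1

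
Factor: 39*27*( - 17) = -3^4*13^1*17^1 =- 17901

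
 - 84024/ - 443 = 189 + 297/443 = 189.67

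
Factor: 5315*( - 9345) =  - 3^1 * 5^2 * 7^1 * 89^1 * 1063^1 = - 49668675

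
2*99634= 199268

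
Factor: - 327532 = - 2^2*81883^1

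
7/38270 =7/38270 = 0.00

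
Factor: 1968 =2^4*3^1*41^1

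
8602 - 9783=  - 1181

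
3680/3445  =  1 + 47/689 = 1.07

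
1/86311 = 1/86311 = 0.00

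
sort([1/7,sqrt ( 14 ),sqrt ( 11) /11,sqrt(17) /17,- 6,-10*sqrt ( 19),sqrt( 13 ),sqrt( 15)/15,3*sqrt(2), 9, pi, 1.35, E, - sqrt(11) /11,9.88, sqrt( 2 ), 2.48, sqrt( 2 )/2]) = [ - 10*sqrt ( 19),-6,-sqrt (11 ) /11, 1/7, sqrt ( 17 ) /17, sqrt(15 )/15, sqrt ( 11) /11, sqrt( 2 ) /2, 1.35,sqrt( 2), 2.48, E,  pi, sqrt(13), sqrt(14),3*sqrt ( 2 ), 9, 9.88]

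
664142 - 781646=-117504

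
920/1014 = 460/507 = 0.91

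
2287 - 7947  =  -5660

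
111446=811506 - 700060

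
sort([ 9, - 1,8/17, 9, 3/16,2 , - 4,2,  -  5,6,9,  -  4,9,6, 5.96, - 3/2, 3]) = [ - 5  , - 4, - 4, -3/2, - 1,3/16,  8/17,2,2, 3, 5.96,6,6, 9 , 9, 9,  9 ] 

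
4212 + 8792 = 13004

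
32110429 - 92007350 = -59896921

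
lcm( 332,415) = 1660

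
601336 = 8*75167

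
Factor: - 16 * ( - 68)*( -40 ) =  - 43520 = - 2^9*5^1  *17^1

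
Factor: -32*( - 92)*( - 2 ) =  - 5888 = - 2^8*23^1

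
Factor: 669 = 3^1*223^1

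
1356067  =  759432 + 596635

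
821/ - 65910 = -821/65910 = - 0.01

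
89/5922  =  89/5922 = 0.02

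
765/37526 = 765/37526 = 0.02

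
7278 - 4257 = 3021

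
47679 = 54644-6965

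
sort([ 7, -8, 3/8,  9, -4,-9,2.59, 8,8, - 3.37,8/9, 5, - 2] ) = [-9, - 8,-4, - 3.37, - 2,3/8, 8/9, 2.59,5,7,8, 8,9]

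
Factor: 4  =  2^2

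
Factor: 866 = 2^1*433^1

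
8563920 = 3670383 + 4893537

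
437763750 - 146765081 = 290998669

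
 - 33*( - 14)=462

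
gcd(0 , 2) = 2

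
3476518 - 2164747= 1311771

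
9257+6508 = 15765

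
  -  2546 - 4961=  - 7507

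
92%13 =1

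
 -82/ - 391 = 82/391  =  0.21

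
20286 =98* 207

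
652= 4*163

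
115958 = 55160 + 60798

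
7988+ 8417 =16405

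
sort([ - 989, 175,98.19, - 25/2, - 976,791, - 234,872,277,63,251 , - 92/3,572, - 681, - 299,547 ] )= [ - 989, - 976,-681,-299, - 234, - 92/3, -25/2 , 63,98.19,175,251,277,547, 572, 791,872]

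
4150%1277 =319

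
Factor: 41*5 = 5^1 *41^1 = 205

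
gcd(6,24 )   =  6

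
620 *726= 450120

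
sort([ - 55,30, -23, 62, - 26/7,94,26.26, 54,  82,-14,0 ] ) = [ - 55, - 23, - 14, - 26/7,0,26.26,30, 54,62, 82,94 ]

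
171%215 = 171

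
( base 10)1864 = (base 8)3510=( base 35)1i9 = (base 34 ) 1ks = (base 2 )11101001000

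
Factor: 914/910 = 5^( - 1)*7^(- 1 )*13^( - 1 )*457^1 = 457/455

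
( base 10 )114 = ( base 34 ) 3c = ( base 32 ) 3I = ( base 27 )46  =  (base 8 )162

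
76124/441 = 76124/441 = 172.62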